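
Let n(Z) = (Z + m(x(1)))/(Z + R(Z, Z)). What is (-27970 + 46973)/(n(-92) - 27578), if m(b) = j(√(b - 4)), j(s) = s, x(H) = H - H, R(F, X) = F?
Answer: -4435603487880/6437028636901 + 1748276*I/6437028636901 ≈ -0.68908 + 2.716e-7*I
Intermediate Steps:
x(H) = 0
m(b) = √(-4 + b) (m(b) = √(b - 4) = √(-4 + b))
n(Z) = (Z + 2*I)/(2*Z) (n(Z) = (Z + √(-4 + 0))/(Z + Z) = (Z + √(-4))/((2*Z)) = (Z + 2*I)*(1/(2*Z)) = (Z + 2*I)/(2*Z))
(-27970 + 46973)/(n(-92) - 27578) = (-27970 + 46973)/((I + (½)*(-92))/(-92) - 27578) = 19003/(-(I - 46)/92 - 27578) = 19003/(-(-46 + I)/92 - 27578) = 19003/((½ - I/92) - 27578) = 19003/(-55155/2 - I/92) = 19003*(8464*(-55155/2 + I/92)/6437028636901) = 160841392*(-55155/2 + I/92)/6437028636901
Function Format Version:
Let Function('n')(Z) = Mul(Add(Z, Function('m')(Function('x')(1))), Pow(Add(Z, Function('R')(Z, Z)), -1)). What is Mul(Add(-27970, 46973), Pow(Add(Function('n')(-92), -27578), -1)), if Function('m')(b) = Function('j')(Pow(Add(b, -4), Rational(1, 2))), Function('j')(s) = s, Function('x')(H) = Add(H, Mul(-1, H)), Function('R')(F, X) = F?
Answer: Add(Rational(-4435603487880, 6437028636901), Mul(Rational(1748276, 6437028636901), I)) ≈ Add(-0.68908, Mul(2.7160e-7, I))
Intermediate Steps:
Function('x')(H) = 0
Function('m')(b) = Pow(Add(-4, b), Rational(1, 2)) (Function('m')(b) = Pow(Add(b, -4), Rational(1, 2)) = Pow(Add(-4, b), Rational(1, 2)))
Function('n')(Z) = Mul(Rational(1, 2), Pow(Z, -1), Add(Z, Mul(2, I))) (Function('n')(Z) = Mul(Add(Z, Pow(Add(-4, 0), Rational(1, 2))), Pow(Add(Z, Z), -1)) = Mul(Add(Z, Pow(-4, Rational(1, 2))), Pow(Mul(2, Z), -1)) = Mul(Add(Z, Mul(2, I)), Mul(Rational(1, 2), Pow(Z, -1))) = Mul(Rational(1, 2), Pow(Z, -1), Add(Z, Mul(2, I))))
Mul(Add(-27970, 46973), Pow(Add(Function('n')(-92), -27578), -1)) = Mul(Add(-27970, 46973), Pow(Add(Mul(Pow(-92, -1), Add(I, Mul(Rational(1, 2), -92))), -27578), -1)) = Mul(19003, Pow(Add(Mul(Rational(-1, 92), Add(I, -46)), -27578), -1)) = Mul(19003, Pow(Add(Mul(Rational(-1, 92), Add(-46, I)), -27578), -1)) = Mul(19003, Pow(Add(Add(Rational(1, 2), Mul(Rational(-1, 92), I)), -27578), -1)) = Mul(19003, Pow(Add(Rational(-55155, 2), Mul(Rational(-1, 92), I)), -1)) = Mul(19003, Mul(Rational(8464, 6437028636901), Add(Rational(-55155, 2), Mul(Rational(1, 92), I)))) = Mul(Rational(160841392, 6437028636901), Add(Rational(-55155, 2), Mul(Rational(1, 92), I)))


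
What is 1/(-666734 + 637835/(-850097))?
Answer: -850097/566789211033 ≈ -1.4998e-6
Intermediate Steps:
1/(-666734 + 637835/(-850097)) = 1/(-666734 + 637835*(-1/850097)) = 1/(-666734 - 637835/850097) = 1/(-566789211033/850097) = -850097/566789211033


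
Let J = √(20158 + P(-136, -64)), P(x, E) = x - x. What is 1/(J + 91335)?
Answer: 91335/8342062067 - √20158/8342062067 ≈ 1.0932e-5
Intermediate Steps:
P(x, E) = 0
J = √20158 (J = √(20158 + 0) = √20158 ≈ 141.98)
1/(J + 91335) = 1/(√20158 + 91335) = 1/(91335 + √20158)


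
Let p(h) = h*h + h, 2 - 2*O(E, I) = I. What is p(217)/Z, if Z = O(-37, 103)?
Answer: -94612/101 ≈ -936.75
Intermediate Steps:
O(E, I) = 1 - I/2
Z = -101/2 (Z = 1 - ½*103 = 1 - 103/2 = -101/2 ≈ -50.500)
p(h) = h + h² (p(h) = h² + h = h + h²)
p(217)/Z = (217*(1 + 217))/(-101/2) = (217*218)*(-2/101) = 47306*(-2/101) = -94612/101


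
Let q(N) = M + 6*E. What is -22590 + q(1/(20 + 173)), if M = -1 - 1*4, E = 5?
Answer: -22565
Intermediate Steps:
M = -5 (M = -1 - 4 = -5)
q(N) = 25 (q(N) = -5 + 6*5 = -5 + 30 = 25)
-22590 + q(1/(20 + 173)) = -22590 + 25 = -22565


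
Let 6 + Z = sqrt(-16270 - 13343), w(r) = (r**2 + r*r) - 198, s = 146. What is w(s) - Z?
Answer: 42440 - I*sqrt(29613) ≈ 42440.0 - 172.08*I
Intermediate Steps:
w(r) = -198 + 2*r**2 (w(r) = (r**2 + r**2) - 198 = 2*r**2 - 198 = -198 + 2*r**2)
Z = -6 + I*sqrt(29613) (Z = -6 + sqrt(-16270 - 13343) = -6 + sqrt(-29613) = -6 + I*sqrt(29613) ≈ -6.0 + 172.08*I)
w(s) - Z = (-198 + 2*146**2) - (-6 + I*sqrt(29613)) = (-198 + 2*21316) + (6 - I*sqrt(29613)) = (-198 + 42632) + (6 - I*sqrt(29613)) = 42434 + (6 - I*sqrt(29613)) = 42440 - I*sqrt(29613)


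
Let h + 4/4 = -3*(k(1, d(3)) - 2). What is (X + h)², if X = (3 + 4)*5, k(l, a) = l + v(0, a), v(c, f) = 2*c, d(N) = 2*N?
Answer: 1369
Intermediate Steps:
k(l, a) = l (k(l, a) = l + 2*0 = l + 0 = l)
h = 2 (h = -1 - 3*(1 - 2) = -1 - 3*(-1) = -1 + 3 = 2)
X = 35 (X = 7*5 = 35)
(X + h)² = (35 + 2)² = 37² = 1369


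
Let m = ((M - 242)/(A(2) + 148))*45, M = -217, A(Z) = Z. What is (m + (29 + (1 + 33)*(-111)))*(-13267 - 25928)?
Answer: 304364853/2 ≈ 1.5218e+8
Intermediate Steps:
m = -1377/10 (m = ((-217 - 242)/(2 + 148))*45 = -459/150*45 = -459*1/150*45 = -153/50*45 = -1377/10 ≈ -137.70)
(m + (29 + (1 + 33)*(-111)))*(-13267 - 25928) = (-1377/10 + (29 + (1 + 33)*(-111)))*(-13267 - 25928) = (-1377/10 + (29 + 34*(-111)))*(-39195) = (-1377/10 + (29 - 3774))*(-39195) = (-1377/10 - 3745)*(-39195) = -38827/10*(-39195) = 304364853/2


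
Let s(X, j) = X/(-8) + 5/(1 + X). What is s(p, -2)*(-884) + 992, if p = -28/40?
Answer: -829121/60 ≈ -13819.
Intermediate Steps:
p = -7/10 (p = -28*1/40 = -7/10 ≈ -0.70000)
s(X, j) = 5/(1 + X) - X/8 (s(X, j) = X*(-1/8) + 5/(1 + X) = -X/8 + 5/(1 + X) = 5/(1 + X) - X/8)
s(p, -2)*(-884) + 992 = ((40 - 1*(-7/10) - (-7/10)**2)/(8*(1 - 7/10)))*(-884) + 992 = ((40 + 7/10 - 1*49/100)/(8*(3/10)))*(-884) + 992 = ((1/8)*(10/3)*(40 + 7/10 - 49/100))*(-884) + 992 = ((1/8)*(10/3)*(4021/100))*(-884) + 992 = (4021/240)*(-884) + 992 = -888641/60 + 992 = -829121/60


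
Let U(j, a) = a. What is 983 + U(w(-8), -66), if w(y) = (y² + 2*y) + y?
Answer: 917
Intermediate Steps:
w(y) = y² + 3*y
983 + U(w(-8), -66) = 983 - 66 = 917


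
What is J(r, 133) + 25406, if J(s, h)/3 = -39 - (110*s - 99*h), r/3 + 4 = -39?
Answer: 107360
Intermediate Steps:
r = -129 (r = -12 + 3*(-39) = -12 - 117 = -129)
J(s, h) = -117 - 330*s + 297*h (J(s, h) = 3*(-39 - (110*s - 99*h)) = 3*(-39 - (-99*h + 110*s)) = 3*(-39 + (-110*s + 99*h)) = 3*(-39 - 110*s + 99*h) = -117 - 330*s + 297*h)
J(r, 133) + 25406 = (-117 - 330*(-129) + 297*133) + 25406 = (-117 + 42570 + 39501) + 25406 = 81954 + 25406 = 107360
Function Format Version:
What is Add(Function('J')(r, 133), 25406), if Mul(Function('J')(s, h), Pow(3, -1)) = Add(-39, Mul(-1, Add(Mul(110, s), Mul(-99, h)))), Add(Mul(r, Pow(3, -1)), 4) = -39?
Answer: 107360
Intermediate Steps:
r = -129 (r = Add(-12, Mul(3, -39)) = Add(-12, -117) = -129)
Function('J')(s, h) = Add(-117, Mul(-330, s), Mul(297, h)) (Function('J')(s, h) = Mul(3, Add(-39, Mul(-1, Add(Mul(110, s), Mul(-99, h))))) = Mul(3, Add(-39, Mul(-1, Add(Mul(-99, h), Mul(110, s))))) = Mul(3, Add(-39, Add(Mul(-110, s), Mul(99, h)))) = Mul(3, Add(-39, Mul(-110, s), Mul(99, h))) = Add(-117, Mul(-330, s), Mul(297, h)))
Add(Function('J')(r, 133), 25406) = Add(Add(-117, Mul(-330, -129), Mul(297, 133)), 25406) = Add(Add(-117, 42570, 39501), 25406) = Add(81954, 25406) = 107360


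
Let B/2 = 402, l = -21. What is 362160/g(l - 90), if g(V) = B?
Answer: 30180/67 ≈ 450.45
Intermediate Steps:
B = 804 (B = 2*402 = 804)
g(V) = 804
362160/g(l - 90) = 362160/804 = 362160*(1/804) = 30180/67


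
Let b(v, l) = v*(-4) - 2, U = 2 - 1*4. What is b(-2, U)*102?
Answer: 612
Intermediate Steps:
U = -2 (U = 2 - 4 = -2)
b(v, l) = -2 - 4*v (b(v, l) = -4*v - 2 = -2 - 4*v)
b(-2, U)*102 = (-2 - 4*(-2))*102 = (-2 + 8)*102 = 6*102 = 612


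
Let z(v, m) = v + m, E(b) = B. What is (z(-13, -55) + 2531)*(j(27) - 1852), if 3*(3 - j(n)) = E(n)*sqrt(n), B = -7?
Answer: -4554087 + 17241*sqrt(3) ≈ -4.5242e+6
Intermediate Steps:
E(b) = -7
z(v, m) = m + v
j(n) = 3 + 7*sqrt(n)/3 (j(n) = 3 - (-7)*sqrt(n)/3 = 3 + 7*sqrt(n)/3)
(z(-13, -55) + 2531)*(j(27) - 1852) = ((-55 - 13) + 2531)*((3 + 7*sqrt(27)/3) - 1852) = (-68 + 2531)*((3 + 7*(3*sqrt(3))/3) - 1852) = 2463*((3 + 7*sqrt(3)) - 1852) = 2463*(-1849 + 7*sqrt(3)) = -4554087 + 17241*sqrt(3)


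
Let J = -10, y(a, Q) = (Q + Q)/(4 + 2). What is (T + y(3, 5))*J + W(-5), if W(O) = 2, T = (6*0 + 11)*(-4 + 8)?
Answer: -1364/3 ≈ -454.67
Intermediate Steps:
T = 44 (T = (0 + 11)*4 = 11*4 = 44)
y(a, Q) = Q/3 (y(a, Q) = (2*Q)/6 = (2*Q)*(⅙) = Q/3)
(T + y(3, 5))*J + W(-5) = (44 + (⅓)*5)*(-10) + 2 = (44 + 5/3)*(-10) + 2 = (137/3)*(-10) + 2 = -1370/3 + 2 = -1364/3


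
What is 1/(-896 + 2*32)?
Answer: -1/832 ≈ -0.0012019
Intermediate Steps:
1/(-896 + 2*32) = 1/(-896 + 64) = 1/(-832) = -1/832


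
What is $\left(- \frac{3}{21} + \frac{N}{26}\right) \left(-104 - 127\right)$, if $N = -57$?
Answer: $\frac{14025}{26} \approx 539.42$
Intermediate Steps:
$\left(- \frac{3}{21} + \frac{N}{26}\right) \left(-104 - 127\right) = \left(- \frac{3}{21} - \frac{57}{26}\right) \left(-104 - 127\right) = \left(\left(-3\right) \frac{1}{21} - \frac{57}{26}\right) \left(-231\right) = \left(- \frac{1}{7} - \frac{57}{26}\right) \left(-231\right) = \left(- \frac{425}{182}\right) \left(-231\right) = \frac{14025}{26}$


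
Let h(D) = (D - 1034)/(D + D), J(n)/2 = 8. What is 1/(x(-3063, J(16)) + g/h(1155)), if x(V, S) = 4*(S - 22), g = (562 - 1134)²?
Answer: 1/6246216 ≈ 1.6010e-7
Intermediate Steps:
J(n) = 16 (J(n) = 2*8 = 16)
h(D) = (-1034 + D)/(2*D) (h(D) = (-1034 + D)/((2*D)) = (-1034 + D)*(1/(2*D)) = (-1034 + D)/(2*D))
g = 327184 (g = (-572)² = 327184)
x(V, S) = -88 + 4*S (x(V, S) = 4*(-22 + S) = -88 + 4*S)
1/(x(-3063, J(16)) + g/h(1155)) = 1/((-88 + 4*16) + 327184/(((½)*(-1034 + 1155)/1155))) = 1/((-88 + 64) + 327184/(((½)*(1/1155)*121))) = 1/(-24 + 327184/(11/210)) = 1/(-24 + 327184*(210/11)) = 1/(-24 + 6246240) = 1/6246216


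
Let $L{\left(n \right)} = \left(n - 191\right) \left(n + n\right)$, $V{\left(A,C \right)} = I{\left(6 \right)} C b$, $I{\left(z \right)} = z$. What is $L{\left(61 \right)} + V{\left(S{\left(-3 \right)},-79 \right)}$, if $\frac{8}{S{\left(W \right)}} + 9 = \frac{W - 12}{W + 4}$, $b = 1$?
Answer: $-16334$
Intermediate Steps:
$S{\left(W \right)} = \frac{8}{-9 + \frac{-12 + W}{4 + W}}$ ($S{\left(W \right)} = \frac{8}{-9 + \frac{W - 12}{W + 4}} = \frac{8}{-9 + \frac{-12 + W}{4 + W}}$)
$V{\left(A,C \right)} = 6 C$ ($V{\left(A,C \right)} = 6 C 1 = 6 C$)
$L{\left(n \right)} = 2 n \left(-191 + n\right)$ ($L{\left(n \right)} = \left(-191 + n\right) 2 n = 2 n \left(-191 + n\right)$)
$L{\left(61 \right)} + V{\left(S{\left(-3 \right)},-79 \right)} = 2 \cdot 61 \left(-191 + 61\right) + 6 \left(-79\right) = 2 \cdot 61 \left(-130\right) - 474 = -15860 - 474 = -16334$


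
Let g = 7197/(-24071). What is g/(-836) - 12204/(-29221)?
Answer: 245795740161/588024585676 ≈ 0.41800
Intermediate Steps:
g = -7197/24071 (g = 7197*(-1/24071) = -7197/24071 ≈ -0.29899)
g/(-836) - 12204/(-29221) = -7197/24071/(-836) - 12204/(-29221) = -7197/24071*(-1/836) - 12204*(-1/29221) = 7197/20123356 + 12204/29221 = 245795740161/588024585676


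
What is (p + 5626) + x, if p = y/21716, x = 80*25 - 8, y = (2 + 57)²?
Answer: 165435969/21716 ≈ 7618.2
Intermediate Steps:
y = 3481 (y = 59² = 3481)
x = 1992 (x = 2000 - 8 = 1992)
p = 3481/21716 ≈ 0.16030
(p + 5626) + x = (3481/21716 + 5626) + 1992 = 122177697/21716 + 1992 = 165435969/21716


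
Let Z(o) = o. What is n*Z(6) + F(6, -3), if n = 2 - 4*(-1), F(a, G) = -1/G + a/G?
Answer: 103/3 ≈ 34.333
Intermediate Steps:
n = 6 (n = 2 + 4 = 6)
n*Z(6) + F(6, -3) = 6*6 + (-1 + 6)/(-3) = 36 - ⅓*5 = 36 - 5/3 = 103/3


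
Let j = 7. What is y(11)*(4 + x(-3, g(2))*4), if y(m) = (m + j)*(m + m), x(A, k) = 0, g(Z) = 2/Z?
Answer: 1584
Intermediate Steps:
y(m) = 2*m*(7 + m) (y(m) = (m + 7)*(m + m) = (7 + m)*(2*m) = 2*m*(7 + m))
y(11)*(4 + x(-3, g(2))*4) = (2*11*(7 + 11))*(4 + 0*4) = (2*11*18)*(4 + 0) = 396*4 = 1584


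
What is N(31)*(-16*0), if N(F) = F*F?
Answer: 0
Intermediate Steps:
N(F) = F²
N(31)*(-16*0) = 31²*(-16*0) = 961*0 = 0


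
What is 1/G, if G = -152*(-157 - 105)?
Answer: 1/39824 ≈ 2.5110e-5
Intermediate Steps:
G = 39824 (G = -152*(-262) = 39824)
1/G = 1/39824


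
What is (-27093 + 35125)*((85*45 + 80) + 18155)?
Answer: 177185920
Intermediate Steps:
(-27093 + 35125)*((85*45 + 80) + 18155) = 8032*((3825 + 80) + 18155) = 8032*(3905 + 18155) = 8032*22060 = 177185920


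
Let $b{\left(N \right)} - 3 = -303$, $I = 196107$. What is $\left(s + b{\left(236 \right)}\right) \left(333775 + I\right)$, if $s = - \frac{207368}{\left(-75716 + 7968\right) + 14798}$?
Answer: $- \frac{4153647499712}{26475} \approx -1.5689 \cdot 10^{8}$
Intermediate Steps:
$b{\left(N \right)} = -300$ ($b{\left(N \right)} = 3 - 303 = -300$)
$s = \frac{103684}{26475}$ ($s = - \frac{207368}{-67748 + 14798} = - \frac{207368}{-52950} = \left(-207368\right) \left(- \frac{1}{52950}\right) = \frac{103684}{26475} \approx 3.9163$)
$\left(s + b{\left(236 \right)}\right) \left(333775 + I\right) = \left(\frac{103684}{26475} - 300\right) \left(333775 + 196107\right) = \left(- \frac{7838816}{26475}\right) 529882 = - \frac{4153647499712}{26475}$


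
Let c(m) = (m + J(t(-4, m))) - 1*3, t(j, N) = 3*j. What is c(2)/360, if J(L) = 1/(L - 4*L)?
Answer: -7/2592 ≈ -0.0027006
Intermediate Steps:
J(L) = -1/(3*L) (J(L) = 1/(-3*L) = -1/(3*L))
c(m) = -107/36 + m (c(m) = (m - 1/(3*(3*(-4)))) - 1*3 = (m - ⅓/(-12)) - 3 = (m - ⅓*(-1/12)) - 3 = (m + 1/36) - 3 = (1/36 + m) - 3 = -107/36 + m)
c(2)/360 = (-107/36 + 2)/360 = -35/36*1/360 = -7/2592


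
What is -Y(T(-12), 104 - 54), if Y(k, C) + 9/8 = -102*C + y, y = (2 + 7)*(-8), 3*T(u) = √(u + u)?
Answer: 41385/8 ≈ 5173.1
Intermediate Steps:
T(u) = √2*√u/3 (T(u) = √(u + u)/3 = √(2*u)/3 = (√2*√u)/3 = √2*√u/3)
y = -72 (y = 9*(-8) = -72)
Y(k, C) = -585/8 - 102*C (Y(k, C) = -9/8 + (-102*C - 72) = -9/8 + (-72 - 102*C) = -585/8 - 102*C)
-Y(T(-12), 104 - 54) = -(-585/8 - 102*(104 - 54)) = -(-585/8 - 102*50) = -(-585/8 - 5100) = -1*(-41385/8) = 41385/8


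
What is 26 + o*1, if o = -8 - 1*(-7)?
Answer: 25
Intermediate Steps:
o = -1 (o = -8 + 7 = -1)
26 + o*1 = 26 - 1*1 = 26 - 1 = 25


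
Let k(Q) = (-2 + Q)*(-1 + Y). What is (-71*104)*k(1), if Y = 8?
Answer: 51688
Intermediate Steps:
k(Q) = -14 + 7*Q (k(Q) = (-2 + Q)*(-1 + 8) = (-2 + Q)*7 = -14 + 7*Q)
(-71*104)*k(1) = (-71*104)*(-14 + 7*1) = -7384*(-14 + 7) = -7384*(-7) = 51688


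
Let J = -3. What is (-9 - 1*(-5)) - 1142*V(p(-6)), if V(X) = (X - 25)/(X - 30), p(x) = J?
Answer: -32108/33 ≈ -972.97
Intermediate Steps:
p(x) = -3
V(X) = (-25 + X)/(-30 + X)
(-9 - 1*(-5)) - 1142*V(p(-6)) = (-9 - 1*(-5)) - 1142*(-25 - 3)/(-30 - 3) = (-9 + 5) - 1142*(-28)/(-33) = -4 - (-1142)*(-28)/33 = -4 - 1142*28/33 = -4 - 31976/33 = -32108/33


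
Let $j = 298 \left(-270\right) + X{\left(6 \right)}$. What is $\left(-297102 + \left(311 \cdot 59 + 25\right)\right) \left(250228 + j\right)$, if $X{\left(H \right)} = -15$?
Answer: $-47314914184$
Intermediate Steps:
$j = -80475$ ($j = 298 \left(-270\right) - 15 = -80460 - 15 = -80475$)
$\left(-297102 + \left(311 \cdot 59 + 25\right)\right) \left(250228 + j\right) = \left(-297102 + \left(311 \cdot 59 + 25\right)\right) \left(250228 - 80475\right) = \left(-297102 + \left(18349 + 25\right)\right) 169753 = \left(-297102 + 18374\right) 169753 = \left(-278728\right) 169753 = -47314914184$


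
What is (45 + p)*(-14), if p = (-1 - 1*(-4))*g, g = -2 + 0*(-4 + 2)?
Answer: -546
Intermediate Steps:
g = -2 (g = -2 + 0*(-2) = -2 + 0 = -2)
p = -6 (p = (-1 - 1*(-4))*(-2) = (-1 + 4)*(-2) = 3*(-2) = -6)
(45 + p)*(-14) = (45 - 6)*(-14) = 39*(-14) = -546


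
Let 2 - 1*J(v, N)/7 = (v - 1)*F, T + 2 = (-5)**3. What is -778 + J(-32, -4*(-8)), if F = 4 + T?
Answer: -29177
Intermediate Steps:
T = -127 (T = -2 + (-5)**3 = -2 - 125 = -127)
F = -123 (F = 4 - 127 = -123)
J(v, N) = -847 + 861*v (J(v, N) = 14 - 7*(v - 1)*(-123) = 14 - 7*(-1 + v)*(-123) = 14 - 7*(123 - 123*v) = 14 + (-861 + 861*v) = -847 + 861*v)
-778 + J(-32, -4*(-8)) = -778 + (-847 + 861*(-32)) = -778 + (-847 - 27552) = -778 - 28399 = -29177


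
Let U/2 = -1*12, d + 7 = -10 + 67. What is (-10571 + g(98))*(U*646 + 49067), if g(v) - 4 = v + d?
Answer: -349692897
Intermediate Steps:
d = 50 (d = -7 + (-10 + 67) = -7 + 57 = 50)
U = -24 (U = 2*(-1*12) = 2*(-12) = -24)
g(v) = 54 + v (g(v) = 4 + (v + 50) = 4 + (50 + v) = 54 + v)
(-10571 + g(98))*(U*646 + 49067) = (-10571 + (54 + 98))*(-24*646 + 49067) = (-10571 + 152)*(-15504 + 49067) = -10419*33563 = -349692897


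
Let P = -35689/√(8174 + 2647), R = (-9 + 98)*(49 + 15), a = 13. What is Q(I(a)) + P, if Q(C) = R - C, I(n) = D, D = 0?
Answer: 5696 - 35689*√10821/10821 ≈ 5352.9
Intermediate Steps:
I(n) = 0
R = 5696 (R = 89*64 = 5696)
Q(C) = 5696 - C
P = -35689*√10821/10821 ≈ -343.08
Q(I(a)) + P = (5696 - 1*0) - 35689*√10821/10821 = (5696 + 0) - 35689*√10821/10821 = 5696 - 35689*√10821/10821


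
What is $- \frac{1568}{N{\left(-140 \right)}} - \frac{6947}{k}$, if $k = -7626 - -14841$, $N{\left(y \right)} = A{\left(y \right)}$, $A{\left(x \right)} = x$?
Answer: $\frac{73861}{7215} \approx 10.237$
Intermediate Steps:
$N{\left(y \right)} = y$
$k = 7215$ ($k = -7626 + 14841 = 7215$)
$- \frac{1568}{N{\left(-140 \right)}} - \frac{6947}{k} = - \frac{1568}{-140} - \frac{6947}{7215} = \left(-1568\right) \left(- \frac{1}{140}\right) - \frac{6947}{7215} = \frac{56}{5} - \frac{6947}{7215} = \frac{73861}{7215}$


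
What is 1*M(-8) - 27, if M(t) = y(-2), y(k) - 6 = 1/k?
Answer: -43/2 ≈ -21.500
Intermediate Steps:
y(k) = 6 + 1/k
M(t) = 11/2 (M(t) = 6 + 1/(-2) = 6 - ½ = 11/2)
1*M(-8) - 27 = 1*(11/2) - 27 = 11/2 - 27 = -43/2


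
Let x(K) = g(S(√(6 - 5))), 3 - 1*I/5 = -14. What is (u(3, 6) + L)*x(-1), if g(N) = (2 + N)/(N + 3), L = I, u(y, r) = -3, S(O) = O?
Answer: 123/2 ≈ 61.500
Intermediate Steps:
I = 85 (I = 15 - 5*(-14) = 15 + 70 = 85)
L = 85
g(N) = (2 + N)/(3 + N)
x(K) = ¾ (x(K) = (2 + √(6 - 5))/(3 + √(6 - 5)) = (2 + √1)/(3 + √1) = (2 + 1)/(3 + 1) = 3/4 = (¼)*3 = ¾)
(u(3, 6) + L)*x(-1) = (-3 + 85)*(¾) = 82*(¾) = 123/2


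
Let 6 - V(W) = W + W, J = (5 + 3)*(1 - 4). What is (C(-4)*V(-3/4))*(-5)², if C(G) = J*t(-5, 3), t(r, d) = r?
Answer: 22500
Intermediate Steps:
J = -24 (J = 8*(-3) = -24)
C(G) = 120 (C(G) = -24*(-5) = 120)
V(W) = 6 - 2*W (V(W) = 6 - (W + W) = 6 - 2*W)
(C(-4)*V(-3/4))*(-5)² = (120*(6 - (-6)/4))*(-5)² = (120*(6 - (-6)/4))*25 = (120*(6 - 2*(-¾)))*25 = (120*(6 + 3/2))*25 = (120*(15/2))*25 = 900*25 = 22500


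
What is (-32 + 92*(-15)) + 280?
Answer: -1132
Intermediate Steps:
(-32 + 92*(-15)) + 280 = (-32 - 1380) + 280 = -1412 + 280 = -1132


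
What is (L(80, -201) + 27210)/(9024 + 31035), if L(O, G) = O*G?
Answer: 3710/13353 ≈ 0.27784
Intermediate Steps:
L(O, G) = G*O
(L(80, -201) + 27210)/(9024 + 31035) = (-201*80 + 27210)/(9024 + 31035) = (-16080 + 27210)/40059 = 11130*(1/40059) = 3710/13353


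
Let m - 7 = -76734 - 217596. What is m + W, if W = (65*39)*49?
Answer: -170108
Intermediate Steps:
W = 124215 (W = 2535*49 = 124215)
m = -294323 (m = 7 + (-76734 - 217596) = 7 - 294330 = -294323)
m + W = -294323 + 124215 = -170108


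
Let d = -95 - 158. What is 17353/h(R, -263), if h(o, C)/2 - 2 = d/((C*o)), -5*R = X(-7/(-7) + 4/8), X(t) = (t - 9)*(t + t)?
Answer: 41074551/10480 ≈ 3919.3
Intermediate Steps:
X(t) = 2*t*(-9 + t) (X(t) = (-9 + t)*(2*t) = 2*t*(-9 + t))
R = 9/2 (R = -2*(-7/(-7) + 4/8)*(-9 + (-7/(-7) + 4/8))/5 = -2*(-7*(-⅐) + 4*(⅛))*(-9 + (-7*(-⅐) + 4*(⅛)))/5 = -2*(1 + ½)*(-9 + (1 + ½))/5 = -2*3*(-9 + 3/2)/(5*2) = -2*3*(-15)/(5*2*2) = -⅕*(-45/2) = 9/2 ≈ 4.5000)
d = -253
h(o, C) = 4 - 506/(C*o) (h(o, C) = 4 + 2*(-253*1/(C*o)) = 4 + 2*(-253/(C*o)) = 4 - 506/(C*o))
17353/h(R, -263) = 17353/(4 - 506/(-263*9/2)) = 17353/(4 - 506*(-1/263)*2/9) = 17353/(4 + 1012/2367) = 17353/(10480/2367) = 17353*(2367/10480) = 41074551/10480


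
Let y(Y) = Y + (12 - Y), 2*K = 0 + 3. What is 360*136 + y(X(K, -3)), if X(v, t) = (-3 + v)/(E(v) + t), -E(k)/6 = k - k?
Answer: 48972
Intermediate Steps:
E(k) = 0 (E(k) = -6*(k - k) = -6*0 = 0)
K = 3/2 (K = (0 + 3)/2 = (½)*3 = 3/2 ≈ 1.5000)
X(v, t) = (-3 + v)/t (X(v, t) = (-3 + v)/(0 + t) = (-3 + v)/t)
y(Y) = 12
360*136 + y(X(K, -3)) = 360*136 + 12 = 48960 + 12 = 48972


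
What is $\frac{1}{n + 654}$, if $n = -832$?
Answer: $- \frac{1}{178} \approx -0.005618$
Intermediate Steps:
$\frac{1}{n + 654} = \frac{1}{-832 + 654} = \frac{1}{-178} = - \frac{1}{178}$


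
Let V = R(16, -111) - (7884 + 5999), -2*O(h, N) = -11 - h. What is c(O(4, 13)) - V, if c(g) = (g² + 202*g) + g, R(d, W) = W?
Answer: 62291/4 ≈ 15573.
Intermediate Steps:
O(h, N) = 11/2 + h/2 (O(h, N) = -(-11 - h)/2 = 11/2 + h/2)
c(g) = g² + 203*g
V = -13994 (V = -111 - (7884 + 5999) = -111 - 1*13883 = -111 - 13883 = -13994)
c(O(4, 13)) - V = (11/2 + (½)*4)*(203 + (11/2 + (½)*4)) - 1*(-13994) = (11/2 + 2)*(203 + (11/2 + 2)) + 13994 = 15*(203 + 15/2)/2 + 13994 = (15/2)*(421/2) + 13994 = 6315/4 + 13994 = 62291/4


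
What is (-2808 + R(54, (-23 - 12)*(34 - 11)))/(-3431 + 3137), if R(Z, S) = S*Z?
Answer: 7713/49 ≈ 157.41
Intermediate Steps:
(-2808 + R(54, (-23 - 12)*(34 - 11)))/(-3431 + 3137) = (-2808 + ((-23 - 12)*(34 - 11))*54)/(-3431 + 3137) = (-2808 - 35*23*54)/(-294) = (-2808 - 805*54)*(-1/294) = (-2808 - 43470)*(-1/294) = -46278*(-1/294) = 7713/49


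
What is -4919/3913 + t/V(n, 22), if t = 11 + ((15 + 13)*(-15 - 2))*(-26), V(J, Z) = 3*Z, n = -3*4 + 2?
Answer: 16048559/86086 ≈ 186.42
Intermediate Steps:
n = -10 (n = -12 + 2 = -10)
t = 12387 (t = 11 + (28*(-17))*(-26) = 11 - 476*(-26) = 11 + 12376 = 12387)
-4919/3913 + t/V(n, 22) = -4919/3913 + 12387/((3*22)) = -4919*1/3913 + 12387/66 = -4919/3913 + 12387*(1/66) = -4919/3913 + 4129/22 = 16048559/86086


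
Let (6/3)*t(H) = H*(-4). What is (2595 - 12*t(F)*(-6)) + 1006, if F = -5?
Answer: 4321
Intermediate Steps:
t(H) = -2*H (t(H) = (H*(-4))/2 = (-4*H)/2 = -2*H)
(2595 - 12*t(F)*(-6)) + 1006 = (2595 - (-24)*(-5)*(-6)) + 1006 = (2595 - 12*10*(-6)) + 1006 = (2595 - 120*(-6)) + 1006 = (2595 + 720) + 1006 = 3315 + 1006 = 4321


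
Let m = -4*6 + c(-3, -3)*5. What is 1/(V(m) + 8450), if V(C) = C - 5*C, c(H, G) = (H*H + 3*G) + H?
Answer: 1/8606 ≈ 0.00011620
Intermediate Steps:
c(H, G) = H + H² + 3*G (c(H, G) = (H² + 3*G) + H = H + H² + 3*G)
m = -39 (m = -4*6 + (-3 + (-3)² + 3*(-3))*5 = -24 + (-3 + 9 - 9)*5 = -24 - 3*5 = -24 - 15 = -39)
V(C) = -4*C
1/(V(m) + 8450) = 1/(-4*(-39) + 8450) = 1/(156 + 8450) = 1/8606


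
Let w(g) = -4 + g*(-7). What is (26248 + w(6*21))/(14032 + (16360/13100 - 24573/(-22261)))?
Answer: 41089131190/22737140597 ≈ 1.8071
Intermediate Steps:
w(g) = -4 - 7*g
(26248 + w(6*21))/(14032 + (16360/13100 - 24573/(-22261))) = (26248 + (-4 - 42*21))/(14032 + (16360/13100 - 24573/(-22261))) = (26248 + (-4 - 7*126))/(14032 + (16360*(1/13100) - 24573*(-1/22261))) = (26248 + (-4 - 882))/(14032 + (818/655 + 24573/22261)) = (26248 - 886)/(14032 + 34304813/14580955) = 25362/(204634265373/14580955) = 25362*(14580955/204634265373) = 41089131190/22737140597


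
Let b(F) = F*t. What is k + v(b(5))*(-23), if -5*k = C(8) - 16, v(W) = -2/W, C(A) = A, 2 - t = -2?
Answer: 39/10 ≈ 3.9000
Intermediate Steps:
t = 4 (t = 2 - 1*(-2) = 2 + 2 = 4)
b(F) = 4*F (b(F) = F*4 = 4*F)
k = 8/5 (k = -(8 - 16)/5 = -⅕*(-8) = 8/5 ≈ 1.6000)
k + v(b(5))*(-23) = 8/5 - 2/(4*5)*(-23) = 8/5 - 2/20*(-23) = 8/5 - 2*1/20*(-23) = 8/5 - ⅒*(-23) = 8/5 + 23/10 = 39/10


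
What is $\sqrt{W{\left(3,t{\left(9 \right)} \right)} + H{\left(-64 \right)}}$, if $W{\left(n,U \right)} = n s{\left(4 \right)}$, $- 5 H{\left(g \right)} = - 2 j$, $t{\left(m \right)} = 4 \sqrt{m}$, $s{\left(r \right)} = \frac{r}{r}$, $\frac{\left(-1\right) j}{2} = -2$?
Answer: $\frac{\sqrt{115}}{5} \approx 2.1448$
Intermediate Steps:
$j = 4$ ($j = \left(-2\right) \left(-2\right) = 4$)
$s{\left(r \right)} = 1$
$H{\left(g \right)} = \frac{8}{5}$ ($H{\left(g \right)} = - \frac{\left(-2\right) 4}{5} = \left(- \frac{1}{5}\right) \left(-8\right) = \frac{8}{5}$)
$W{\left(n,U \right)} = n$ ($W{\left(n,U \right)} = n 1 = n$)
$\sqrt{W{\left(3,t{\left(9 \right)} \right)} + H{\left(-64 \right)}} = \sqrt{3 + \frac{8}{5}} = \sqrt{\frac{23}{5}} = \frac{\sqrt{115}}{5}$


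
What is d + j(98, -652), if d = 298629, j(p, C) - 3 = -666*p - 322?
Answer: 233042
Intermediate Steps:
j(p, C) = -319 - 666*p (j(p, C) = 3 + (-666*p - 322) = 3 + (-322 - 666*p) = -319 - 666*p)
d + j(98, -652) = 298629 + (-319 - 666*98) = 298629 + (-319 - 65268) = 298629 - 65587 = 233042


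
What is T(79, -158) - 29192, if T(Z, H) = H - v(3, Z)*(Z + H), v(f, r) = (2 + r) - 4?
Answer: -23267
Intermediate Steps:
v(f, r) = -2 + r
T(Z, H) = H - (-2 + Z)*(H + Z) (T(Z, H) = H - (-2 + Z)*(Z + H) = H - (-2 + Z)*(H + Z))
T(79, -158) - 29192 = (-158 - 1*(-158)*(-2 + 79) - 1*79*(-2 + 79)) - 29192 = (-158 - 1*(-158)*77 - 1*79*77) - 29192 = (-158 + 12166 - 6083) - 29192 = 5925 - 29192 = -23267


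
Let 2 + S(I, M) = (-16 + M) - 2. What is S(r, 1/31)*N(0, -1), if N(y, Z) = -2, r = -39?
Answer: 1238/31 ≈ 39.935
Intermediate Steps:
S(I, M) = -20 + M (S(I, M) = -2 + ((-16 + M) - 2) = -2 + (-18 + M) = -20 + M)
S(r, 1/31)*N(0, -1) = (-20 + 1/31)*(-2) = -619/31*(-2) = 1238/31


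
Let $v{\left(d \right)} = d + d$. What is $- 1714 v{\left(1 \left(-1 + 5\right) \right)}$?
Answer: $-13712$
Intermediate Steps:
$v{\left(d \right)} = 2 d$
$- 1714 v{\left(1 \left(-1 + 5\right) \right)} = - 1714 \cdot 2 \cdot 1 \left(-1 + 5\right) = - 1714 \cdot 2 \cdot 1 \cdot 4 = - 1714 \cdot 2 \cdot 4 = \left(-1714\right) 8 = -13712$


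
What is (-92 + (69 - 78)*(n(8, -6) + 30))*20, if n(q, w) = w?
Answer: -6160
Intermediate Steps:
(-92 + (69 - 78)*(n(8, -6) + 30))*20 = (-92 + (69 - 78)*(-6 + 30))*20 = (-92 - 9*24)*20 = (-92 - 216)*20 = -308*20 = -6160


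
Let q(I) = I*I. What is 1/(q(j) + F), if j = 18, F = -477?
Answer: -1/153 ≈ -0.0065359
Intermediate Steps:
q(I) = I²
1/(q(j) + F) = 1/(18² - 477) = 1/(324 - 477) = 1/(-153) = -1/153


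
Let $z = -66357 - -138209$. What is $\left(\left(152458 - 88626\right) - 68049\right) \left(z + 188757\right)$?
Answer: $-1098988153$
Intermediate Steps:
$z = 71852$ ($z = -66357 + 138209 = 71852$)
$\left(\left(152458 - 88626\right) - 68049\right) \left(z + 188757\right) = \left(\left(152458 - 88626\right) - 68049\right) \left(71852 + 188757\right) = \left(63832 - 68049\right) 260609 = \left(-4217\right) 260609 = -1098988153$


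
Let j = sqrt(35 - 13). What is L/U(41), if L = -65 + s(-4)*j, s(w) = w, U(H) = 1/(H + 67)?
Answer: -7020 - 432*sqrt(22) ≈ -9046.3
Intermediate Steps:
j = sqrt(22) ≈ 4.6904
U(H) = 1/(67 + H)
L = -65 - 4*sqrt(22) ≈ -83.762
L/U(41) = (-65 - 4*sqrt(22))/(1/(67 + 41)) = (-65 - 4*sqrt(22))/(1/108) = (-65 - 4*sqrt(22))*108 = -7020 - 432*sqrt(22)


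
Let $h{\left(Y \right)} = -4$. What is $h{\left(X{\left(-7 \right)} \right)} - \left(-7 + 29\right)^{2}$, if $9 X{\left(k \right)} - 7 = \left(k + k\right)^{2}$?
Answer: $-488$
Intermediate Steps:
$X{\left(k \right)} = \frac{7}{9} + \frac{4 k^{2}}{9}$ ($X{\left(k \right)} = \frac{7}{9} + \frac{\left(k + k\right)^{2}}{9} = \frac{7}{9} + \frac{\left(2 k\right)^{2}}{9} = \frac{7}{9} + \frac{4 k^{2}}{9}$)
$h{\left(X{\left(-7 \right)} \right)} - \left(-7 + 29\right)^{2} = -4 - \left(-7 + 29\right)^{2} = -4 - 22^{2} = -4 - 484 = -488$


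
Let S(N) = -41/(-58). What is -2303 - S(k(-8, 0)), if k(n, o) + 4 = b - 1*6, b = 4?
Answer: -133615/58 ≈ -2303.7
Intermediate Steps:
k(n, o) = -6 (k(n, o) = -4 + (4 - 1*6) = -4 + (4 - 6) = -4 - 2 = -6)
S(N) = 41/58 (S(N) = -41*(-1/58) = 41/58)
-2303 - S(k(-8, 0)) = -2303 - 1*41/58 = -2303 - 41/58 = -133615/58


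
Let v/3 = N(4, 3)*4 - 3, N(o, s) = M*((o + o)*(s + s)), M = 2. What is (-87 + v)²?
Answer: 1115136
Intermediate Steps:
N(o, s) = 8*o*s (N(o, s) = 2*((o + o)*(s + s)) = 2*((2*o)*(2*s)) = 2*(4*o*s) = 8*o*s)
v = 1143 (v = 3*((8*4*3)*4 - 3) = 3*(96*4 - 3) = 3*(384 - 3) = 3*381 = 1143)
(-87 + v)² = (-87 + 1143)² = 1056² = 1115136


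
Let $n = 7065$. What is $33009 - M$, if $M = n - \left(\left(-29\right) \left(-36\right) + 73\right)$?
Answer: $27061$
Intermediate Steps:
$M = 5948$ ($M = 7065 - \left(\left(-29\right) \left(-36\right) + 73\right) = 7065 - \left(1044 + 73\right) = 7065 - 1117 = 5948$)
$33009 - M = 33009 - 5948 = 27061$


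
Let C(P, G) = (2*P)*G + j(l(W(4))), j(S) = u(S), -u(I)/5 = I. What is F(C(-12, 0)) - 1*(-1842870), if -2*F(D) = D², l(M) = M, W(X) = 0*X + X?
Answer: 1842670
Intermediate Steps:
u(I) = -5*I
W(X) = X (W(X) = 0 + X = X)
j(S) = -5*S
C(P, G) = -20 + 2*G*P (C(P, G) = (2*P)*G - 5*4 = 2*G*P - 20 = -20 + 2*G*P)
F(D) = -D²/2
F(C(-12, 0)) - 1*(-1842870) = -(-20 + 2*0*(-12))²/2 - 1*(-1842870) = -(-20 + 0)²/2 + 1842870 = -½*(-20)² + 1842870 = -½*400 + 1842870 = -200 + 1842870 = 1842670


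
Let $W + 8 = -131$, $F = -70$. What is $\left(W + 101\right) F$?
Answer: $2660$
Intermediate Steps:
$W = -139$ ($W = -8 - 131 = -139$)
$\left(W + 101\right) F = \left(-139 + 101\right) \left(-70\right) = \left(-38\right) \left(-70\right) = 2660$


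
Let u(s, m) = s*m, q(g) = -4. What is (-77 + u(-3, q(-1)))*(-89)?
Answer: 5785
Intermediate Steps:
u(s, m) = m*s
(-77 + u(-3, q(-1)))*(-89) = (-77 - 4*(-3))*(-89) = (-77 + 12)*(-89) = -65*(-89) = 5785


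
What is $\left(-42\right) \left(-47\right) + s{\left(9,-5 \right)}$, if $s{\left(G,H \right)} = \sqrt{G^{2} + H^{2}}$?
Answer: $1974 + \sqrt{106} \approx 1984.3$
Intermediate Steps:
$\left(-42\right) \left(-47\right) + s{\left(9,-5 \right)} = \left(-42\right) \left(-47\right) + \sqrt{9^{2} + \left(-5\right)^{2}} = 1974 + \sqrt{81 + 25} = 1974 + \sqrt{106}$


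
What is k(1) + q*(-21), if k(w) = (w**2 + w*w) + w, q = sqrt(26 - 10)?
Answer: -81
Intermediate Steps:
q = 4 (q = sqrt(16) = 4)
k(w) = w + 2*w**2 (k(w) = (w**2 + w**2) + w = 2*w**2 + w = w + 2*w**2)
k(1) + q*(-21) = 1*(1 + 2*1) + 4*(-21) = 1*(1 + 2) - 84 = 1*3 - 84 = 3 - 84 = -81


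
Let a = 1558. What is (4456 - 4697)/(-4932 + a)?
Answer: 1/14 ≈ 0.071429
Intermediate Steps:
(4456 - 4697)/(-4932 + a) = (4456 - 4697)/(-4932 + 1558) = -241/(-3374) = -241*(-1/3374) = 1/14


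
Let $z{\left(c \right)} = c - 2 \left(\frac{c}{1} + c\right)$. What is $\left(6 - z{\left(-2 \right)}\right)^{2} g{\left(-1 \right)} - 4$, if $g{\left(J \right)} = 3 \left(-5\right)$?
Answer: $-4$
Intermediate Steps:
$g{\left(J \right)} = -15$
$z{\left(c \right)} = - 3 c$ ($z{\left(c \right)} = c - 2 \left(c 1 + c\right) = c - 2 \left(c + c\right) = c - 2 \cdot 2 c = c - 4 c = - 3 c$)
$\left(6 - z{\left(-2 \right)}\right)^{2} g{\left(-1 \right)} - 4 = \left(6 + \left(0 - \left(-3\right) \left(-2\right)\right)\right)^{2} \left(-15\right) - 4 = \left(6 + \left(0 - 6\right)\right)^{2} \left(-15\right) - 4 = \left(6 - 6\right)^{2} \left(-15\right) - 4 = 0^{2} \left(-15\right) - 4 = 0 \left(-15\right) - 4 = 0 - 4 = -4$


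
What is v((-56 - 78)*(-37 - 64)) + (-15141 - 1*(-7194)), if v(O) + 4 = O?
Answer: 5583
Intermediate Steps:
v(O) = -4 + O
v((-56 - 78)*(-37 - 64)) + (-15141 - 1*(-7194)) = (-4 + (-56 - 78)*(-37 - 64)) + (-15141 - 1*(-7194)) = (-4 - 134*(-101)) + (-15141 + 7194) = (-4 + 13534) - 7947 = 13530 - 7947 = 5583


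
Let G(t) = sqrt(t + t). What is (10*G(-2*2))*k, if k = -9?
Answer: -180*I*sqrt(2) ≈ -254.56*I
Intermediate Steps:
G(t) = sqrt(2)*sqrt(t) (G(t) = sqrt(2*t) = sqrt(2)*sqrt(t))
(10*G(-2*2))*k = (10*(sqrt(2)*sqrt(-2*2)))*(-9) = (10*(sqrt(2)*sqrt(-4)))*(-9) = (10*(sqrt(2)*(2*I)))*(-9) = (10*(2*I*sqrt(2)))*(-9) = (20*I*sqrt(2))*(-9) = -180*I*sqrt(2)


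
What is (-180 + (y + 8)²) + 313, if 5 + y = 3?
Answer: 169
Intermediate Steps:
y = -2 (y = -5 + 3 = -2)
(-180 + (y + 8)²) + 313 = (-180 + (-2 + 8)²) + 313 = (-180 + 6²) + 313 = (-180 + 36) + 313 = -144 + 313 = 169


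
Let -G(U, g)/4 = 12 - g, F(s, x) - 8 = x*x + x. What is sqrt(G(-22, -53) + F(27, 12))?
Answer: 4*I*sqrt(6) ≈ 9.798*I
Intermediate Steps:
F(s, x) = 8 + x + x**2 (F(s, x) = 8 + (x*x + x) = 8 + (x**2 + x) = 8 + (x + x**2) = 8 + x + x**2)
G(U, g) = -48 + 4*g (G(U, g) = -4*(12 - g) = -48 + 4*g)
sqrt(G(-22, -53) + F(27, 12)) = sqrt((-48 + 4*(-53)) + (8 + 12 + 12**2)) = sqrt((-48 - 212) + (8 + 12 + 144)) = sqrt(-260 + 164) = sqrt(-96) = 4*I*sqrt(6)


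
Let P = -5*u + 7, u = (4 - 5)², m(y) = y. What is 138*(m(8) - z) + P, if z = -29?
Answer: 5108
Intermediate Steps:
u = 1 (u = (-1)² = 1)
P = 2 (P = -5*1 + 7 = -5 + 7 = 2)
138*(m(8) - z) + P = 138*(8 - 1*(-29)) + 2 = 138*(8 + 29) + 2 = 138*37 + 2 = 5106 + 2 = 5108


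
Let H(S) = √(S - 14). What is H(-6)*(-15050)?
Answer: -30100*I*√5 ≈ -67306.0*I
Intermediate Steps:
H(S) = √(-14 + S)
H(-6)*(-15050) = √(-14 - 6)*(-15050) = √(-20)*(-15050) = (2*I*√5)*(-15050) = -30100*I*√5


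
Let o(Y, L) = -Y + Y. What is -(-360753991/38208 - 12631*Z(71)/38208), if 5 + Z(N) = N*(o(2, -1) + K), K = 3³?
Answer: 384904463/38208 ≈ 10074.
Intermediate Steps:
o(Y, L) = 0
K = 27
Z(N) = -5 + 27*N (Z(N) = -5 + N*(0 + 27) = -5 + N*27 = -5 + 27*N)
-(-360753991/38208 - 12631*Z(71)/38208) = -12631/((-38208/((-5 + 27*71) + 28561))) = -12631/((-38208/((-5 + 1917) + 28561))) = -12631/((-38208/(1912 + 28561))) = -12631/((-38208/30473)) = -12631/((-38208*1/30473)) = -12631/(-38208/30473) = -12631*(-30473/38208) = 384904463/38208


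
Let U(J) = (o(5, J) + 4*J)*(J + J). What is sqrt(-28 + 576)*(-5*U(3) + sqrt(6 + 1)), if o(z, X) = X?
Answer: 2*sqrt(137)*(-450 + sqrt(7)) ≈ -10472.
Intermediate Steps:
U(J) = 10*J**2 (U(J) = (J + 4*J)*(J + J) = (5*J)*(2*J) = 10*J**2)
sqrt(-28 + 576)*(-5*U(3) + sqrt(6 + 1)) = sqrt(-28 + 576)*(-50*3**2 + sqrt(6 + 1)) = sqrt(548)*(-50*9 + sqrt(7)) = (2*sqrt(137))*(-5*90 + sqrt(7)) = (2*sqrt(137))*(-450 + sqrt(7)) = 2*sqrt(137)*(-450 + sqrt(7))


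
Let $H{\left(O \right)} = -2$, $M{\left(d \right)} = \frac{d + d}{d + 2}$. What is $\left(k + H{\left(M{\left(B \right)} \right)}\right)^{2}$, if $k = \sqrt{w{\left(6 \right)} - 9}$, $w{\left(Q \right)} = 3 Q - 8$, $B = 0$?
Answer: $1$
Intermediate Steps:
$w{\left(Q \right)} = -8 + 3 Q$
$M{\left(d \right)} = \frac{2 d}{2 + d}$
$k = 1$ ($k = \sqrt{\left(-8 + 3 \cdot 6\right) - 9} = \sqrt{\left(-8 + 18\right) - 9} = \sqrt{10 - 9} = \sqrt{1} = 1$)
$\left(k + H{\left(M{\left(B \right)} \right)}\right)^{2} = \left(1 - 2\right)^{2} = \left(-1\right)^{2} = 1$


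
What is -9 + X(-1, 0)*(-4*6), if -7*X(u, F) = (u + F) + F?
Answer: -87/7 ≈ -12.429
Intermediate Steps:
X(u, F) = -2*F/7 - u/7 (X(u, F) = -((u + F) + F)/7 = -((F + u) + F)/7 = -(u + 2*F)/7 = -2*F/7 - u/7)
-9 + X(-1, 0)*(-4*6) = -9 + (-2/7*0 - ⅐*(-1))*(-4*6) = -9 + (0 + ⅐)*(-24) = -9 + (⅐)*(-24) = -9 - 24/7 = -87/7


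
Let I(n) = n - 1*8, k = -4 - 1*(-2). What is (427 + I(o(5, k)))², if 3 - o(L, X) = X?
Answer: 179776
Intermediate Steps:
k = -2 (k = -4 + 2 = -2)
o(L, X) = 3 - X
I(n) = -8 + n (I(n) = n - 8 = -8 + n)
(427 + I(o(5, k)))² = (427 + (-8 + (3 - 1*(-2))))² = (427 + (-8 + (3 + 2)))² = (427 + (-8 + 5))² = (427 - 3)² = 424² = 179776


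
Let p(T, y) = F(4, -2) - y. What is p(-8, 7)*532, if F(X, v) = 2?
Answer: -2660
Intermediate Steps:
p(T, y) = 2 - y
p(-8, 7)*532 = (2 - 1*7)*532 = (2 - 7)*532 = -5*532 = -2660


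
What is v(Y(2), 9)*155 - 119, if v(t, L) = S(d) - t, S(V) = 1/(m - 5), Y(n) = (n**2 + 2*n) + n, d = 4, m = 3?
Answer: -3493/2 ≈ -1746.5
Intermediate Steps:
Y(n) = n**2 + 3*n
S(V) = -1/2 (S(V) = 1/(3 - 5) = 1/(-2) = -1/2)
v(t, L) = -1/2 - t
v(Y(2), 9)*155 - 119 = (-1/2 - 2*(3 + 2))*155 - 119 = (-1/2 - 2*5)*155 - 119 = (-1/2 - 1*10)*155 - 119 = (-1/2 - 10)*155 - 119 = -21/2*155 - 119 = -3255/2 - 119 = -3493/2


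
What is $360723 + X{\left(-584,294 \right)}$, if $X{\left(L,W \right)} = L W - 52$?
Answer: $188975$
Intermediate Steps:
$X{\left(L,W \right)} = -52 + L W$ ($X{\left(L,W \right)} = L W - 52 = -52 + L W$)
$360723 + X{\left(-584,294 \right)} = 360723 - 171748 = 188975$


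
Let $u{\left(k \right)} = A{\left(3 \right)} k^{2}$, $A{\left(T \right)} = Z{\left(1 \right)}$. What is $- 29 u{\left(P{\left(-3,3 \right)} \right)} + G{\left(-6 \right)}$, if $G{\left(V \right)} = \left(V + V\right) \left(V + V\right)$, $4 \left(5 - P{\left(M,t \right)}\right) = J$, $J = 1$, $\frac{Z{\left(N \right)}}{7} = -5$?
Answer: $\frac{368719}{16} \approx 23045.0$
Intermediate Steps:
$Z{\left(N \right)} = -35$ ($Z{\left(N \right)} = 7 \left(-5\right) = -35$)
$A{\left(T \right)} = -35$
$P{\left(M,t \right)} = \frac{19}{4}$ ($P{\left(M,t \right)} = 5 - \frac{1}{4} = \frac{19}{4}$)
$G{\left(V \right)} = 4 V^{2}$ ($G{\left(V \right)} = 2 V 2 V = 4 V^{2}$)
$u{\left(k \right)} = - 35 k^{2}$
$- 29 u{\left(P{\left(-3,3 \right)} \right)} + G{\left(-6 \right)} = - 29 \left(- 35 \left(\frac{19}{4}\right)^{2}\right) + 4 \left(-6\right)^{2} = - 29 \left(\left(-35\right) \frac{361}{16}\right) + 4 \cdot 36 = \left(-29\right) \left(- \frac{12635}{16}\right) + 144 = \frac{366415}{16} + 144 = \frac{368719}{16}$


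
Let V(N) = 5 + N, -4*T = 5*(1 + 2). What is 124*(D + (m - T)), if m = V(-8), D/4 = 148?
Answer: 73501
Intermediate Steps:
T = -15/4 (T = -5*(1 + 2)/4 = -5*3/4 = -¼*15 = -15/4 ≈ -3.7500)
D = 592 (D = 4*148 = 592)
m = -3 (m = 5 - 8 = -3)
124*(D + (m - T)) = 124*(592 + (-3 - 1*(-15/4))) = 124*(592 + (-3 + 15/4)) = 124*(592 + ¾) = 124*(2371/4) = 73501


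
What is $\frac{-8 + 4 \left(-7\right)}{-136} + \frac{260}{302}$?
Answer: $\frac{5779}{5134} \approx 1.1256$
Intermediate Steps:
$\frac{-8 + 4 \left(-7\right)}{-136} + \frac{260}{302} = \left(-8 - 28\right) \left(- \frac{1}{136}\right) + 260 \cdot \frac{1}{302} = \left(-36\right) \left(- \frac{1}{136}\right) + \frac{130}{151} = \frac{9}{34} + \frac{130}{151} = \frac{5779}{5134}$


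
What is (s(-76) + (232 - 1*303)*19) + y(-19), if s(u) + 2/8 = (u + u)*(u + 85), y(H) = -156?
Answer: -11493/4 ≈ -2873.3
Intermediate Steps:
s(u) = -¼ + 2*u*(85 + u) (s(u) = -¼ + (u + u)*(u + 85) = -¼ + (2*u)*(85 + u) = -¼ + 2*u*(85 + u))
(s(-76) + (232 - 1*303)*19) + y(-19) = ((-¼ + 2*(-76)² + 170*(-76)) + (232 - 1*303)*19) - 156 = ((-¼ + 2*5776 - 12920) + (232 - 303)*19) - 156 = ((-¼ + 11552 - 12920) - 71*19) - 156 = (-5473/4 - 1349) - 156 = -10869/4 - 156 = -11493/4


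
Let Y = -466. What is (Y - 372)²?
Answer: 702244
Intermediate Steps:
(Y - 372)² = (-466 - 372)² = (-838)² = 702244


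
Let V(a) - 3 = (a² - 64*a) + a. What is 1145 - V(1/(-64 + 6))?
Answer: 3838033/3364 ≈ 1140.9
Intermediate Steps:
V(a) = 3 + a² - 63*a (V(a) = 3 + ((a² - 64*a) + a) = 3 + (a² - 63*a) = 3 + a² - 63*a)
1145 - V(1/(-64 + 6)) = 1145 - (3 + (1/(-64 + 6))² - 63/(-64 + 6)) = 1145 - (3 + (1/(-58))² - 63/(-58)) = 1145 - (3 + (-1/58)² - 63*(-1/58)) = 1145 - (3 + 1/3364 + 63/58) = 1145 - 1*13747/3364 = 1145 - 13747/3364 = 3838033/3364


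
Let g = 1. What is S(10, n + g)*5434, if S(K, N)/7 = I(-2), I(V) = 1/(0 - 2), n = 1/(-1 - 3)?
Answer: -19019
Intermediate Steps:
n = -¼ (n = 1/(-4) = -¼ ≈ -0.25000)
I(V) = -½ (I(V) = 1/(-2) = -½)
S(K, N) = -7/2 (S(K, N) = 7*(-½) = -7/2)
S(10, n + g)*5434 = -7/2*5434 = -19019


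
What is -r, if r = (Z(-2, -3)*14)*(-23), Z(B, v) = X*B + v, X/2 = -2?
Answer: 1610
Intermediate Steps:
X = -4 (X = 2*(-2) = -4)
Z(B, v) = v - 4*B (Z(B, v) = -4*B + v = v - 4*B)
r = -1610 (r = ((-3 - 4*(-2))*14)*(-23) = ((-3 + 8)*14)*(-23) = (5*14)*(-23) = 70*(-23) = -1610)
-r = -1*(-1610) = 1610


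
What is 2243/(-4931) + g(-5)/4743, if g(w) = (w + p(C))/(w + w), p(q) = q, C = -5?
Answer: -10633618/23387733 ≈ -0.45467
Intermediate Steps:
g(w) = (-5 + w)/(2*w) (g(w) = (w - 5)/(w + w) = (-5 + w)/((2*w)) = (-5 + w)*(1/(2*w)) = (-5 + w)/(2*w))
2243/(-4931) + g(-5)/4743 = 2243/(-4931) + ((½)*(-5 - 5)/(-5))/4743 = 2243*(-1/4931) + ((½)*(-⅕)*(-10))*(1/4743) = -2243/4931 + 1*(1/4743) = -2243/4931 + 1/4743 = -10633618/23387733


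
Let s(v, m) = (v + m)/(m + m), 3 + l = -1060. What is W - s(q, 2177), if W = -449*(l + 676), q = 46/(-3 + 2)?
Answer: 756561971/4354 ≈ 1.7376e+5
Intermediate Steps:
l = -1063 (l = -3 - 1060 = -1063)
q = -46 (q = 46/(-1) = 46*(-1) = -46)
W = 173763 (W = -449*(-1063 + 676) = -449*(-387) = 173763)
s(v, m) = (m + v)/(2*m) (s(v, m) = (m + v)/((2*m)) = (m + v)*(1/(2*m)) = (m + v)/(2*m))
W - s(q, 2177) = 173763 - (2177 - 46)/(2*2177) = 173763 - 2131/(2*2177) = 173763 - 1*2131/4354 = 173763 - 2131/4354 = 756561971/4354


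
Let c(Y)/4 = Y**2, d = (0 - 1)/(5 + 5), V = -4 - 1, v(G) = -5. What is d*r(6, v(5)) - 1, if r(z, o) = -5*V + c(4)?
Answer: -99/10 ≈ -9.9000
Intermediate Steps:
V = -5
d = -1/10 ≈ -0.10000
c(Y) = 4*Y**2
r(z, o) = 89 (r(z, o) = -5*(-5) + 4*4**2 = 25 + 4*16 = 25 + 64 = 89)
d*r(6, v(5)) - 1 = -1/10*89 - 1 = -89/10 - 1 = -99/10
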